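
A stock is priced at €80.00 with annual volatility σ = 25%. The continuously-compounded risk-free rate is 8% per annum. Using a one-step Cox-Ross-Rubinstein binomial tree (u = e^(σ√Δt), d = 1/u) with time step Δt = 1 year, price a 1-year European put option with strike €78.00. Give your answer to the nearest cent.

CRR parameters: u = e^(σ√Δt) = e^(0.25·√1) = 1.2840, d = 1/u = 0.7788
Per-period rate: rΔt = 0.08·1 = 0.08, so R = e^0.08 = 1.0833
Risk-neutral probability p = (e^0.08 − 0.7788)/(1.2840 − 0.7788) = 0.3045/0.5052 = 0.6027
Terminal stock prices: S_u = 102.7, S_d = 62.3
Terminal payoffs (K − S): max(-24.72, 0) = 0, max(15.7, 0) = 15.7
Node 0 (S = 80): V_0 = e^(−0.08)·[0.6027·0.0000 + 0.3973·15.6959] = 5.7569

€5.76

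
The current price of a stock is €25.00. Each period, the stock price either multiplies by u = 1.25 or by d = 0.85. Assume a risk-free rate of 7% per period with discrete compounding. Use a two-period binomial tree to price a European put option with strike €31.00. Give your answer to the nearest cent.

€4.21

Risk-neutral probability p = (1 + 0.07 − 0.85)/(1.25 − 0.85) = 0.2200/0.4000 = 0.5500
Terminal stock prices: S_uu = 39.06, S_ud = 26.56, S_dd = 18.06
Terminal payoffs (K − S): max(-8.062, 0) = 0, max(4.438, 0) = 4.438, max(12.94, 0) = 12.94
Node u (S = 31.25): V_u = 1/1.07·[0.5500·0.0000 + 0.4500·4.4375] = 1.8662
Node d (S = 21.25): V_d = 1/1.07·[0.5500·4.4375 + 0.4500·12.9375] = 7.7220
Node 0 (S = 25): V_0 = 1/1.07·[0.5500·1.8662 + 0.4500·7.7220] = 4.2068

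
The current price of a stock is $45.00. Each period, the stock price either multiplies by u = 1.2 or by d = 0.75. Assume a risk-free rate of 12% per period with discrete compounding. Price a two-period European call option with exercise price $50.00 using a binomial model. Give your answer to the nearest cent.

Risk-neutral probability p = (1 + 0.12 − 0.75)/(1.2 − 0.75) = 0.3700/0.4500 = 0.8222
Terminal stock prices: S_uu = 64.8, S_ud = 40.5, S_dd = 25.31
Terminal payoffs (S − K): max(14.8, 0) = 14.8, max(-9.5, 0) = 0, max(-24.69, 0) = 0
Node u (S = 54): V_u = 1/1.12·[0.8222·14.8000 + 0.1778·0.0000] = 10.8651
Node d (S = 33.75): V_d = 1/1.12·[0.8222·0.0000 + 0.1778·0.0000] = 0.0000
Node 0 (S = 45): V_0 = 1/1.12·[0.8222·10.8651 + 0.1778·0.0000] = 7.9763

$7.98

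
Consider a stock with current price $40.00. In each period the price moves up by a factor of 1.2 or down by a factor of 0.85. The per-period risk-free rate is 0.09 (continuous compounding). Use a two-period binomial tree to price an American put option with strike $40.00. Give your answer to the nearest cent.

Risk-neutral probability p = (e^0.09 − 0.85)/(1.2 − 0.85) = 0.2442/0.3500 = 0.6976
Terminal stock prices: S_uu = 57.6, S_ud = 40.8, S_dd = 28.9
Terminal payoffs (K − S): max(-17.6, 0) = 0, max(-0.8, 0) = 0, max(11.1, 0) = 11.1
Node u (S = 48): continuation = e^(−0.09)·[0.6976·0.0000 + 0.3024·0.0000] = 0.0000; exercise value = 0.0000 ≤ continuation, so V_u = 0.0000
Node d (S = 34): continuation = e^(−0.09)·[0.6976·0.0000 + 0.3024·11.1000] = 3.0673; exercise value = 6.0000 > continuation, so V_d = 6.0000 (exercise)
Node 0 (S = 40): continuation = e^(−0.09)·[0.6976·0.0000 + 0.3024·6.0000] = 1.6580; exercise value = 0.0000 ≤ continuation, so V_0 = 1.6580

$1.66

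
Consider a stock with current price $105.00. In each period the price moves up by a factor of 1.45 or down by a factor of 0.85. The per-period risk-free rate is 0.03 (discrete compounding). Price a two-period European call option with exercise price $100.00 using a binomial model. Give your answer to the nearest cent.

Risk-neutral probability p = (1 + 0.03 − 0.85)/(1.45 − 0.85) = 0.1800/0.6000 = 0.3000
Terminal stock prices: S_uu = 220.8, S_ud = 129.4, S_dd = 75.86
Terminal payoffs (S − K): max(120.8, 0) = 120.8, max(29.41, 0) = 29.41, max(-24.14, 0) = 0
Node u (S = 152.2): V_u = 1/1.03·[0.3000·120.7625 + 0.7000·29.4125] = 55.1626
Node d (S = 89.25): V_d = 1/1.03·[0.3000·29.4125 + 0.7000·0.0000] = 8.5667
Node 0 (S = 105): V_0 = 1/1.03·[0.3000·55.1626 + 0.7000·8.5667] = 21.8888

$21.89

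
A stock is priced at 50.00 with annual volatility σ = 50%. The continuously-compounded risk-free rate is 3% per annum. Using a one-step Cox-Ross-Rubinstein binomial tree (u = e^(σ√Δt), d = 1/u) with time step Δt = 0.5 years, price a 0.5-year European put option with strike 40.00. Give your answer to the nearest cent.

2.73

CRR parameters: u = e^(σ√Δt) = e^(0.5·√0.5) = 1.4241, d = 1/u = 0.7022
Per-period rate: rΔt = 0.03·0.5 = 0.015, so R = e^0.015 = 1.0151
Risk-neutral probability p = (e^0.015 − 0.7022)/(1.4241 − 0.7022) = 0.3129/0.7219 = 0.4335
Terminal stock prices: S_u = 71.21, S_d = 35.11
Terminal payoffs (K − S): max(-31.21, 0) = 0, max(4.891, 0) = 4.891
Node 0 (S = 50): V_0 = e^(−0.015)·[0.4335·0.0000 + 0.5665·4.8906] = 2.7295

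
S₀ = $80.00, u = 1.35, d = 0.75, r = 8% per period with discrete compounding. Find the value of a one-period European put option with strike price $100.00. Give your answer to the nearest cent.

$16.67

Risk-neutral probability p = (1 + 0.08 − 0.75)/(1.35 − 0.75) = 0.3300/0.6000 = 0.5500
Terminal stock prices: S_u = 108, S_d = 60
Terminal payoffs (K − S): max(-8, 0) = 0, max(40, 0) = 40
Node 0 (S = 80): V_0 = 1/1.08·[0.5500·0.0000 + 0.4500·40.0000] = 16.6667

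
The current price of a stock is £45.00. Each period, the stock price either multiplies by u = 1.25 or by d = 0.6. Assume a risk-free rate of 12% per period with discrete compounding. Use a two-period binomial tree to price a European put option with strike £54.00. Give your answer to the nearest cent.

£6.37

Risk-neutral probability p = (1 + 0.12 − 0.6)/(1.25 − 0.6) = 0.5200/0.6500 = 0.8000
Terminal stock prices: S_uu = 70.31, S_ud = 33.75, S_dd = 16.2
Terminal payoffs (K − S): max(-16.31, 0) = 0, max(20.25, 0) = 20.25, max(37.8, 0) = 37.8
Node u (S = 56.25): V_u = 1/1.12·[0.8000·0.0000 + 0.2000·20.2500] = 3.6161
Node d (S = 27): V_d = 1/1.12·[0.8000·20.2500 + 0.2000·37.8000] = 21.2143
Node 0 (S = 45): V_0 = 1/1.12·[0.8000·3.6161 + 0.2000·21.2143] = 6.3712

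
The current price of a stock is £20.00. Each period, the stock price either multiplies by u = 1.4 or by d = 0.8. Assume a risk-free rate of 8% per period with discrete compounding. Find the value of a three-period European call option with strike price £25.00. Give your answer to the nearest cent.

Risk-neutral probability p = (1 + 0.08 − 0.8)/(1.4 − 0.8) = 0.2800/0.6000 = 0.4667
Terminal stock prices: S_uuu = 54.88, S_uud = 31.36, S_udd = 17.92, S_ddd = 10.24
Terminal payoffs (S − K): max(29.88, 0) = 29.88, max(6.36, 0) = 6.36, max(-7.08, 0) = 0, max(-14.76, 0) = 0
Node uu (S = 39.2): V_uu = 1/1.08·[0.4667·29.8800 + 0.5333·6.3600] = 16.0519
Node ud (S = 22.4): V_ud = 1/1.08·[0.4667·6.3600 + 0.5333·0.0000] = 2.7481
Node dd (S = 12.8): V_dd = 1/1.08·[0.4667·0.0000 + 0.5333·0.0000] = 0.0000
Node u (S = 28): V_u = 1/1.08·[0.4667·16.0519 + 0.5333·2.7481] = 8.2931
Node d (S = 16): V_d = 1/1.08·[0.4667·2.7481 + 0.5333·0.0000] = 1.1875
Node 0 (S = 20): V_0 = 1/1.08·[0.4667·8.2931 + 0.5333·1.1875] = 4.1698

£4.17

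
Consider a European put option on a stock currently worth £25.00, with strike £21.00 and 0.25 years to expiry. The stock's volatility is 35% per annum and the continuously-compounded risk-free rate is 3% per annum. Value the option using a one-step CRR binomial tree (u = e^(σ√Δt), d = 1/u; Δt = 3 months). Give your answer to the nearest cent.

£0.01

CRR parameters: u = e^(σ√Δt) = e^(0.35·√0.25) = 1.1912, d = 1/u = 0.8395
Per-period rate: rΔt = 0.03·0.25 = 0.0075, so R = e^0.0075 = 1.0075
Risk-neutral probability p = (e^0.0075 − 0.8395)/(1.1912 − 0.8395) = 0.1681/0.3518 = 0.4778
Terminal stock prices: S_u = 29.78, S_d = 20.99
Terminal payoffs (K − S): max(-8.781, 0) = 0, max(0.01357, 0) = 0.01357
Node 0 (S = 25): V_0 = e^(−0.0075)·[0.4778·0.0000 + 0.5222·0.0136] = 0.0070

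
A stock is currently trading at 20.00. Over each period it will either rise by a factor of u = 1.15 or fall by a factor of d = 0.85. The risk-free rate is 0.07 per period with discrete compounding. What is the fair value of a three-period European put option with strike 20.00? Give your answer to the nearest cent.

0.55

Risk-neutral probability p = (1 + 0.07 − 0.85)/(1.15 − 0.85) = 0.2200/0.3000 = 0.7333
Terminal stock prices: S_uuu = 30.42, S_uud = 22.48, S_udd = 16.62, S_ddd = 12.28
Terminal payoffs (K − S): max(-10.42, 0) = 0, max(-2.482, 0) = 0, max(3.383, 0) = 3.383, max(7.718, 0) = 7.718
Node uu (S = 26.45): V_uu = 1/1.07·[0.7333·0.0000 + 0.2667·0.0000] = 0.0000
Node ud (S = 19.55): V_ud = 1/1.07·[0.7333·0.0000 + 0.2667·3.3825] = 0.8430
Node dd (S = 14.45): V_dd = 1/1.07·[0.7333·3.3825 + 0.2667·7.7175] = 4.2416
Node u (S = 23): V_u = 1/1.07·[0.7333·0.0000 + 0.2667·0.8430] = 0.2101
Node d (S = 17): V_d = 1/1.07·[0.7333·0.8430 + 0.2667·4.2416] = 1.6348
Node 0 (S = 20): V_0 = 1/1.07·[0.7333·0.2101 + 0.2667·1.6348] = 0.5514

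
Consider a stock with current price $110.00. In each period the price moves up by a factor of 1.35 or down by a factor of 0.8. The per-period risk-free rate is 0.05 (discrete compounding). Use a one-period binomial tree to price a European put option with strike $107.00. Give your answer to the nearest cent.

$9.87

Risk-neutral probability p = (1 + 0.05 − 0.8)/(1.35 − 0.8) = 0.2500/0.5500 = 0.4545
Terminal stock prices: S_u = 148.5, S_d = 88
Terminal payoffs (K − S): max(-41.5, 0) = 0, max(19, 0) = 19
Node 0 (S = 110): V_0 = 1/1.05·[0.4545·0.0000 + 0.5455·19.0000] = 9.8701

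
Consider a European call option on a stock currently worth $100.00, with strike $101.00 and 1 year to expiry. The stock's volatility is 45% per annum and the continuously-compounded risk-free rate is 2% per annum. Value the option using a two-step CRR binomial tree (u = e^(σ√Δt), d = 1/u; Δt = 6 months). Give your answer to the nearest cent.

CRR parameters: u = e^(σ√Δt) = e^(0.45·√0.5) = 1.3746, d = 1/u = 0.7275
Per-period rate: rΔt = 0.02·0.5 = 0.01, so R = e^0.01 = 1.0101
Risk-neutral probability p = (e^0.01 − 0.7275)/(1.3746 − 0.7275) = 0.2826/0.6472 = 0.4366
Terminal stock prices: S_uu = 189, S_ud = 100, S_dd = 52.92
Terminal payoffs (S − K): max(87.97, 0) = 87.97, max(-1, 0) = 0, max(-48.08, 0) = 0
Node u (S = 137.5): V_u = e^(−0.01)·[0.4366·87.9658 + 0.5634·0.0000] = 38.0276
Node d (S = 72.75): V_d = e^(−0.01)·[0.4366·0.0000 + 0.5634·0.0000] = 0.0000
Node 0 (S = 100): V_0 = e^(−0.01)·[0.4366·38.0276 + 0.5634·0.0000] = 16.4393

$16.44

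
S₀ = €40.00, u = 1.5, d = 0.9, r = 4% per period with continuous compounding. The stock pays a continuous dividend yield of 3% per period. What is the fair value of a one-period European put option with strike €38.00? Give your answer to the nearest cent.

€1.57

Per-period risk-free factor R = e^0.04 = 1.0408; dividend-adjusted growth = e^(0.04−0.03) = 1.0101.
Risk-neutral probability p = (1.0101 − 0.9)/(1.5 − 0.9) = 0.1101/0.6000 = 0.1834
Terminal stock prices: S_u = 60, S_d = 36
Terminal payoffs (K − S): max(-22, 0) = 0, max(2, 0) = 2
Node 0 (S = 40): V_0 = e^(−0.04)·[0.1834·0.0000 + 0.8166·2.0000] = 1.5691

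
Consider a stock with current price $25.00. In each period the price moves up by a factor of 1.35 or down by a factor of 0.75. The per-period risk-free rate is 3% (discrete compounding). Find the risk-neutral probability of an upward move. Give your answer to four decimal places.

Risk-neutral probability p = (1 + 0.03 − 0.75)/(1.35 − 0.75) = 0.2800/0.6000 = 0.4667

p = 0.4667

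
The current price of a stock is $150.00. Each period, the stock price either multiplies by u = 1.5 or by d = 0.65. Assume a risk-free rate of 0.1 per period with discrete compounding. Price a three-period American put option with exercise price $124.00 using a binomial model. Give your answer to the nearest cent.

Risk-neutral probability p = (1 + 0.1 − 0.65)/(1.5 − 0.65) = 0.4500/0.8500 = 0.5294
Terminal stock prices: S_uuu = 506.2, S_uud = 219.4, S_udd = 95.06, S_ddd = 41.19
Terminal payoffs (K − S): max(-382.2, 0) = 0, max(-95.38, 0) = 0, max(28.94, 0) = 28.94, max(82.81, 0) = 82.81
Node uu (S = 337.5): continuation = 1/1.1·[0.5294·0.0000 + 0.4706·0.0000] = 0.0000; exercise value = 0.0000 ≤ continuation, so V_uu = 0.0000
Node ud (S = 146.2): continuation = 1/1.1·[0.5294·0.0000 + 0.4706·28.9375] = 12.3797; exercise value = 0.0000 ≤ continuation, so V_ud = 12.3797
Node dd (S = 63.38): continuation = 1/1.1·[0.5294·28.9375 + 0.4706·82.8063] = 49.3523; exercise value = 60.6250 > continuation, so V_dd = 60.6250 (exercise)
Node u (S = 225): continuation = 1/1.1·[0.5294·0.0000 + 0.4706·12.3797] = 5.2961; exercise value = 0.0000 ≤ continuation, so V_u = 5.2961
Node d (S = 97.5): continuation = 1/1.1·[0.5294·12.3797 + 0.4706·60.6250] = 31.8940; exercise value = 26.5000 ≤ continuation, so V_d = 31.8940
Node 0 (S = 150): continuation = 1/1.1·[0.5294·5.2961 + 0.4706·31.8940] = 16.1934; exercise value = 0.0000 ≤ continuation, so V_0 = 16.1934

$16.19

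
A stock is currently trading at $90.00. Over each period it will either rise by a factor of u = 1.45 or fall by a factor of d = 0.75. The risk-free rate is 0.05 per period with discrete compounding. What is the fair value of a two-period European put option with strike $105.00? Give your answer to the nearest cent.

Risk-neutral probability p = (1 + 0.05 − 0.75)/(1.45 − 0.75) = 0.3000/0.7000 = 0.4286
Terminal stock prices: S_uu = 189.2, S_ud = 97.88, S_dd = 50.62
Terminal payoffs (K − S): max(-84.22, 0) = 0, max(7.125, 0) = 7.125, max(54.38, 0) = 54.38
Node u (S = 130.5): V_u = 1/1.05·[0.4286·0.0000 + 0.5714·7.1250] = 3.8776
Node d (S = 67.5): V_d = 1/1.05·[0.4286·7.1250 + 0.5714·54.3750] = 32.5000
Node 0 (S = 90): V_0 = 1/1.05·[0.4286·3.8776 + 0.5714·32.5000] = 19.2697

$19.27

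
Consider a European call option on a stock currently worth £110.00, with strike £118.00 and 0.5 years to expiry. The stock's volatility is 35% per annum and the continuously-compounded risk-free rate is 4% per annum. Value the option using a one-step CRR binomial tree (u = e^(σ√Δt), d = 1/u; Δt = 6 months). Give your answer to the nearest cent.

£10.74

CRR parameters: u = e^(σ√Δt) = e^(0.35·√0.5) = 1.2808, d = 1/u = 0.7808
Per-period rate: rΔt = 0.04·0.5 = 0.02, so R = e^0.02 = 1.0202
Risk-neutral probability p = (e^0.02 − 0.7808)/(1.2808 − 0.7808) = 0.2394/0.5000 = 0.4788
Terminal stock prices: S_u = 140.9, S_d = 85.88
Terminal payoffs (S − K): max(22.89, 0) = 22.89, max(-32.12, 0) = 0
Node 0 (S = 110): V_0 = e^(−0.02)·[0.4788·22.8884 + 0.5212·0.0000] = 10.7429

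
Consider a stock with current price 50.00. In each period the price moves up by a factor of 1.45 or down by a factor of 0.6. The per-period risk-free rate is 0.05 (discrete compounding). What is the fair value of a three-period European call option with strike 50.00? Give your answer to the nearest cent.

17.60

Risk-neutral probability p = (1 + 0.05 − 0.6)/(1.45 − 0.6) = 0.4500/0.8500 = 0.5294
Terminal stock prices: S_uuu = 152.4, S_uud = 63.07, S_udd = 26.1, S_ddd = 10.8
Terminal payoffs (S − K): max(102.4, 0) = 102.4, max(13.07, 0) = 13.07, max(-23.9, 0) = 0, max(-39.2, 0) = 0
Node uu (S = 105.1): V_uu = 1/1.05·[0.5294·102.4313 + 0.4706·13.0750] = 57.5060
Node ud (S = 43.5): V_ud = 1/1.05·[0.5294·13.0750 + 0.4706·0.0000] = 6.5924
Node dd (S = 18): V_dd = 1/1.05·[0.5294·0.0000 + 0.4706·0.0000] = 0.0000
Node u (S = 72.5): V_u = 1/1.05·[0.5294·57.5060 + 0.4706·6.5924] = 31.9492
Node d (S = 30): V_d = 1/1.05·[0.5294·6.5924 + 0.4706·0.0000] = 3.3239
Node 0 (S = 50): V_0 = 1/1.05·[0.5294·31.9492 + 0.4706·3.3239] = 17.5985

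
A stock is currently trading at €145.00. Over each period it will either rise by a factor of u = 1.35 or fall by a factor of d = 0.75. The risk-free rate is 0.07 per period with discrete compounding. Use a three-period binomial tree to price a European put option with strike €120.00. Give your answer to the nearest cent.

€7.69

Risk-neutral probability p = (1 + 0.07 − 0.75)/(1.35 − 0.75) = 0.3200/0.6000 = 0.5333
Terminal stock prices: S_uuu = 356.8, S_uud = 198.2, S_udd = 110.1, S_ddd = 61.17
Terminal payoffs (K − S): max(-236.8, 0) = 0, max(-78.2, 0) = 0, max(9.891, 0) = 9.891, max(58.83, 0) = 58.83
Node uu (S = 264.3): V_uu = 1/1.07·[0.5333·0.0000 + 0.4667·0.0000] = 0.0000
Node ud (S = 146.8): V_ud = 1/1.07·[0.5333·0.0000 + 0.4667·9.8906] = 4.3137
Node dd (S = 81.56): V_dd = 1/1.07·[0.5333·9.8906 + 0.4667·58.8281] = 30.5870
Node u (S = 195.8): V_u = 1/1.07·[0.5333·0.0000 + 0.4667·4.3137] = 1.8814
Node d (S = 108.8): V_d = 1/1.07·[0.5333·4.3137 + 0.4667·30.5870] = 15.4903
Node 0 (S = 145): V_0 = 1/1.07·[0.5333·1.8814 + 0.4667·15.4903] = 7.6936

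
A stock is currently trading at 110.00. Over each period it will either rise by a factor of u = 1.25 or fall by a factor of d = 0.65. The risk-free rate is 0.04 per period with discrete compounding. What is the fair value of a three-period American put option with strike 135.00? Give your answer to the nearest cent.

34.03

Risk-neutral probability p = (1 + 0.04 − 0.65)/(1.25 − 0.65) = 0.3900/0.6000 = 0.6500
Terminal stock prices: S_uuu = 214.8, S_uud = 111.7, S_udd = 58.09, S_ddd = 30.21
Terminal payoffs (K − S): max(-79.84, 0) = 0, max(23.28, 0) = 23.28, max(76.91, 0) = 76.91, max(104.8, 0) = 104.8
Node uu (S = 171.9): continuation = 1/1.04·[0.6500·0.0000 + 0.3500·23.2812] = 7.8350; exercise value = 0.0000 ≤ continuation, so V_uu = 7.8350
Node ud (S = 89.38): continuation = 1/1.04·[0.6500·23.2812 + 0.3500·76.9062] = 40.4327; exercise value = 45.6250 > continuation, so V_ud = 45.6250 (exercise)
Node dd (S = 46.48): continuation = 1/1.04·[0.6500·76.9062 + 0.3500·104.7912] = 83.3327; exercise value = 88.5250 > continuation, so V_dd = 88.5250 (exercise)
Node u (S = 137.5): continuation = 1/1.04·[0.6500·7.8350 + 0.3500·45.6250] = 20.2515; exercise value = 0.0000 ≤ continuation, so V_u = 20.2515
Node d (S = 71.5): continuation = 1/1.04·[0.6500·45.6250 + 0.3500·88.5250] = 58.3077; exercise value = 63.5000 > continuation, so V_d = 63.5000 (exercise)
Node 0 (S = 110): continuation = 1/1.04·[0.6500·20.2515 + 0.3500·63.5000] = 34.0274; exercise value = 25.0000 ≤ continuation, so V_0 = 34.0274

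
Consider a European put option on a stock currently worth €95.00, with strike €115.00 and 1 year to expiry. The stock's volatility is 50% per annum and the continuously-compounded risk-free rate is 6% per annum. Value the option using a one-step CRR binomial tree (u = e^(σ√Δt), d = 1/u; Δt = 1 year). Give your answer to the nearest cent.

CRR parameters: u = e^(σ√Δt) = e^(0.5·√1) = 1.6487, d = 1/u = 0.6065
Per-period rate: rΔt = 0.06·1 = 0.06, so R = e^0.06 = 1.0618
Risk-neutral probability p = (e^0.06 − 0.6065)/(1.6487 − 0.6065) = 0.4553/1.0422 = 0.4369
Terminal stock prices: S_u = 156.6, S_d = 57.62
Terminal payoffs (K − S): max(-41.63, 0) = 0, max(57.38, 0) = 57.38
Node 0 (S = 95): V_0 = e^(−0.06)·[0.4369·0.0000 + 0.5631·57.3796] = 30.4302

€30.43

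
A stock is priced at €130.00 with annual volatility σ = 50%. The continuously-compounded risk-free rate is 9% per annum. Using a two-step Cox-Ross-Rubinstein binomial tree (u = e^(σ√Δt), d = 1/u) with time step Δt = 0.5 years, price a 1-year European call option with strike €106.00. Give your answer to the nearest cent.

CRR parameters: u = e^(σ√Δt) = e^(0.5·√0.5) = 1.4241, d = 1/u = 0.7022
Per-period rate: rΔt = 0.09·0.5 = 0.045, so R = e^0.045 = 1.0460
Risk-neutral probability p = (e^0.045 − 0.7022)/(1.4241 − 0.7022) = 0.3438/0.7219 = 0.4763
Terminal stock prices: S_uu = 263.7, S_ud = 130, S_dd = 64.1
Terminal payoffs (S − K): max(157.7, 0) = 157.7, max(24, 0) = 24, max(-41.9, 0) = 0
Node u (S = 185.1): V_u = e^(−0.045)·[0.4763·157.6549 + 0.5237·24.0000] = 83.7997
Node d (S = 91.28): V_d = e^(−0.045)·[0.4763·24.0000 + 0.5237·0.0000] = 10.9277
Node 0 (S = 130): V_0 = e^(−0.045)·[0.4763·83.7997 + 0.5237·10.9277] = 43.6270

€43.63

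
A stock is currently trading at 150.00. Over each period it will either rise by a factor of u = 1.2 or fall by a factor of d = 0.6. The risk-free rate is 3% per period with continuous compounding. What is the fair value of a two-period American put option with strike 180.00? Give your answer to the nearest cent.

Risk-neutral probability p = (e^0.03 − 0.6)/(1.2 − 0.6) = 0.4305/0.6000 = 0.7174
Terminal stock prices: S_uu = 216, S_ud = 108, S_dd = 54
Terminal payoffs (K − S): max(-36, 0) = 0, max(72, 0) = 72, max(126, 0) = 126
Node u (S = 180): continuation = e^(−0.03)·[0.7174·0.0000 + 0.2826·72.0000] = 19.7442; exercise value = 0.0000 ≤ continuation, so V_u = 19.7442
Node d (S = 90): continuation = e^(−0.03)·[0.7174·72.0000 + 0.2826·126.0000] = 84.6802; exercise value = 90.0000 > continuation, so V_d = 90.0000 (exercise)
Node 0 (S = 150): continuation = e^(−0.03)·[0.7174·19.7442 + 0.2826·90.0000] = 38.4265; exercise value = 30.0000 ≤ continuation, so V_0 = 38.4265

38.43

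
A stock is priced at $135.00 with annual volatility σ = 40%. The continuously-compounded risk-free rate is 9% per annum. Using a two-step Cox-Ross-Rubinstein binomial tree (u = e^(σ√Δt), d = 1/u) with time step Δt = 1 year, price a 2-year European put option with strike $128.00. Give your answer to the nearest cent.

$13.18

CRR parameters: u = e^(σ√Δt) = e^(0.4·√1) = 1.4918, d = 1/u = 0.6703
Per-period rate: rΔt = 0.09·1 = 0.09, so R = e^0.09 = 1.0942
Risk-neutral probability p = (e^0.09 − 0.6703)/(1.4918 − 0.6703) = 0.4239/0.8215 = 0.5159
Terminal stock prices: S_uu = 300.4, S_ud = 135, S_dd = 60.66
Terminal payoffs (K − S): max(-172.4, 0) = 0, max(-7, 0) = 0, max(67.34, 0) = 67.34
Node u (S = 201.4): V_u = e^(−0.09)·[0.5159·0.0000 + 0.4841·0.0000] = 0.0000
Node d (S = 90.49): V_d = e^(−0.09)·[0.5159·0.0000 + 0.4841·67.3406] = 29.7908
Node 0 (S = 135): V_0 = e^(−0.09)·[0.5159·0.0000 + 0.4841·29.7908] = 13.1791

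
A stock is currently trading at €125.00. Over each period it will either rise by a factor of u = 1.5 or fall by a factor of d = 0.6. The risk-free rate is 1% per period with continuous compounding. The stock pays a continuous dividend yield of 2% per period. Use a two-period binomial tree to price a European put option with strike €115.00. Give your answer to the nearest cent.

Per-period risk-free factor R = e^0.01 = 1.0101; dividend-adjusted growth = e^(0.01−0.02) = 0.9900.
Risk-neutral probability p = (0.9900 − 0.6)/(1.5 − 0.6) = 0.3900/0.9000 = 0.4334
Terminal stock prices: S_uu = 281.2, S_ud = 112.5, S_dd = 45
Terminal payoffs (K − S): max(-166.2, 0) = 0, max(2.5, 0) = 2.5, max(70, 0) = 70
Node u (S = 187.5): V_u = e^(−0.01)·[0.4334·0.0000 + 0.5666·2.5000] = 1.4024
Node d (S = 75): V_d = e^(−0.01)·[0.4334·2.5000 + 0.5666·70.0000] = 40.3408
Node 0 (S = 125): V_0 = e^(−0.01)·[0.4334·1.4024 + 0.5666·40.3408] = 23.2319

€23.23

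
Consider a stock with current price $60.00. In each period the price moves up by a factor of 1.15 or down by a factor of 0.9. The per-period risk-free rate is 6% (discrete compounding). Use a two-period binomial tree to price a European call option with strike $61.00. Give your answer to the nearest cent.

$7.14

Risk-neutral probability p = (1 + 0.06 − 0.9)/(1.15 − 0.9) = 0.1600/0.2500 = 0.6400
Terminal stock prices: S_uu = 79.35, S_ud = 62.1, S_dd = 48.6
Terminal payoffs (S − K): max(18.35, 0) = 18.35, max(1.1, 0) = 1.1, max(-12.4, 0) = 0
Node u (S = 69): V_u = 1/1.06·[0.6400·18.3500 + 0.3600·1.1000] = 11.4528
Node d (S = 54): V_d = 1/1.06·[0.6400·1.1000 + 0.3600·0.0000] = 0.6642
Node 0 (S = 60): V_0 = 1/1.06·[0.6400·11.4528 + 0.3600·0.6642] = 7.1405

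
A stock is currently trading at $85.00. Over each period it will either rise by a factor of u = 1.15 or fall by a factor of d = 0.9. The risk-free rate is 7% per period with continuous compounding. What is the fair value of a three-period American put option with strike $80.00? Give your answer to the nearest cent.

$1.06

Risk-neutral probability p = (e^0.07 − 0.9)/(1.15 − 0.9) = 0.1725/0.2500 = 0.6900
Terminal stock prices: S_uuu = 129.3, S_uud = 101.2, S_udd = 79.18, S_ddd = 61.97
Terminal payoffs (K − S): max(-49.27, 0) = 0, max(-21.17, 0) = 0, max(0.8225, 0) = 0.8225, max(18.03, 0) = 18.03
Node uu (S = 112.4): continuation = e^(−0.07)·[0.6900·0.0000 + 0.3100·0.0000] = 0.0000; exercise value = 0.0000 ≤ continuation, so V_uu = 0.0000
Node ud (S = 87.97): continuation = e^(−0.07)·[0.6900·0.0000 + 0.3100·0.8225] = 0.2377; exercise value = 0.0000 ≤ continuation, so V_ud = 0.2377
Node dd (S = 68.85): continuation = e^(−0.07)·[0.6900·0.8225 + 0.3100·18.0350] = 5.7415; exercise value = 11.1500 > continuation, so V_dd = 11.1500 (exercise)
Node u (S = 97.75): continuation = e^(−0.07)·[0.6900·0.0000 + 0.3100·0.2377] = 0.0687; exercise value = 0.0000 ≤ continuation, so V_u = 0.0687
Node d (S = 76.5): continuation = e^(−0.07)·[0.6900·0.2377 + 0.3100·11.1500] = 3.3754; exercise value = 3.5000 > continuation, so V_d = 3.5000 (exercise)
Node 0 (S = 85): continuation = e^(−0.07)·[0.6900·0.0687 + 0.3100·3.5000] = 1.0557; exercise value = 0.0000 ≤ continuation, so V_0 = 1.0557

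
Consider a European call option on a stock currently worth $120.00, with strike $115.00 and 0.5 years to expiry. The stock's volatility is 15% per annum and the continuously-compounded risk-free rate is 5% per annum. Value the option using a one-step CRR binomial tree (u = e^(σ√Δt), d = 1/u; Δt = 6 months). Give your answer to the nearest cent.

$10.65

CRR parameters: u = e^(σ√Δt) = e^(0.15·√0.5) = 1.1119, d = 1/u = 0.8994
Per-period rate: rΔt = 0.05·0.5 = 0.025, so R = e^0.025 = 1.0253
Risk-neutral probability p = (e^0.025 − 0.8994)/(1.1119 − 0.8994) = 0.1259/0.2125 = 0.5926
Terminal stock prices: S_u = 133.4, S_d = 107.9
Terminal payoffs (S − K): max(18.43, 0) = 18.43, max(-7.076, 0) = 0
Node 0 (S = 120): V_0 = e^(−0.025)·[0.5926·18.4274 + 0.4074·0.0000] = 10.6509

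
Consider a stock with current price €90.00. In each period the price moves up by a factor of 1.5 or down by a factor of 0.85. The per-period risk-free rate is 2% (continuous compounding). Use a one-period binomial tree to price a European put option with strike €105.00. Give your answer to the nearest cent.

€20.62

Risk-neutral probability p = (e^0.02 − 0.85)/(1.5 − 0.85) = 0.1702/0.6500 = 0.2618
Terminal stock prices: S_u = 135, S_d = 76.5
Terminal payoffs (K − S): max(-30, 0) = 0, max(28.5, 0) = 28.5
Node 0 (S = 90): V_0 = e^(−0.02)·[0.2618·0.0000 + 0.7382·28.5000] = 20.6208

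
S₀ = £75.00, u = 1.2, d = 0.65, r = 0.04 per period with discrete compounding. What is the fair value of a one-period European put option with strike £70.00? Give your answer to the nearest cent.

£5.94

Risk-neutral probability p = (1 + 0.04 − 0.65)/(1.2 − 0.65) = 0.3900/0.5500 = 0.7091
Terminal stock prices: S_u = 90, S_d = 48.75
Terminal payoffs (K − S): max(-20, 0) = 0, max(21.25, 0) = 21.25
Node 0 (S = 75): V_0 = 1/1.04·[0.7091·0.0000 + 0.2909·21.2500] = 5.9441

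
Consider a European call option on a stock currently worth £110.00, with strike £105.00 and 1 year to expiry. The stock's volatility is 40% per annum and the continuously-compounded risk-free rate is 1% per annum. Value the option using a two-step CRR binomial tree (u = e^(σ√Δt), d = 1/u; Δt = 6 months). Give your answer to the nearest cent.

£19.32

CRR parameters: u = e^(σ√Δt) = e^(0.4·√0.5) = 1.3269, d = 1/u = 0.7536
Per-period rate: rΔt = 0.01·0.5 = 0.005, so R = e^0.005 = 1.0050
Risk-neutral probability p = (e^0.005 − 0.7536)/(1.3269 − 0.7536) = 0.2514/0.5733 = 0.4385
Terminal stock prices: S_uu = 193.7, S_ud = 110, S_dd = 62.48
Terminal payoffs (S − K): max(88.67, 0) = 88.67, max(5, 0) = 5, max(-42.52, 0) = 0
Node u (S = 146): V_u = e^(−0.005)·[0.4385·88.6720 + 0.5615·5.0000] = 41.4823
Node d (S = 82.9): V_d = e^(−0.005)·[0.4385·5.0000 + 0.5615·0.0000] = 2.1816
Node 0 (S = 110): V_0 = e^(−0.005)·[0.4385·41.4823 + 0.5615·2.1816] = 19.3181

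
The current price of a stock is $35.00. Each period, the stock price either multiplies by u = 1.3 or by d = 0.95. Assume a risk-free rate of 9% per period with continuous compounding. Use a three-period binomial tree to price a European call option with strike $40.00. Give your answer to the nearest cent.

$6.02

Risk-neutral probability p = (e^0.09 − 0.95)/(1.3 − 0.95) = 0.1442/0.3500 = 0.4119
Terminal stock prices: S_uuu = 76.89, S_uud = 56.19, S_udd = 41.06, S_ddd = 30.01
Terminal payoffs (S − K): max(36.89, 0) = 36.89, max(16.19, 0) = 16.19, max(1.064, 0) = 1.064, max(-9.992, 0) = 0
Node uu (S = 59.15): V_uu = e^(−0.09)·[0.4119·36.8950 + 0.5881·16.1925] = 22.5928
Node ud (S = 43.23): V_ud = e^(−0.09)·[0.4119·16.1925 + 0.5881·1.0637] = 6.6678
Node dd (S = 31.59): V_dd = e^(−0.09)·[0.4119·1.0637 + 0.5881·0.0000] = 0.4005
Node u (S = 45.5): V_u = e^(−0.09)·[0.4119·22.5928 + 0.5881·6.6678] = 12.0892
Node d (S = 33.25): V_d = e^(−0.09)·[0.4119·6.6678 + 0.5881·0.4005] = 2.7255
Node 0 (S = 35): V_0 = e^(−0.09)·[0.4119·12.0892 + 0.5881·2.7255] = 6.0161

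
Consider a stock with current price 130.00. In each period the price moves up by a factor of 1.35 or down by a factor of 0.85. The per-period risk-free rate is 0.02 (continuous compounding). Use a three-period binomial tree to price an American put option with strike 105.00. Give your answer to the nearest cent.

6.80

Risk-neutral probability p = (e^0.02 − 0.85)/(1.35 − 0.85) = 0.1702/0.5000 = 0.3404
Terminal stock prices: S_uuu = 319.8, S_uud = 201.4, S_udd = 126.8, S_ddd = 79.84
Terminal payoffs (K − S): max(-214.8, 0) = 0, max(-96.39, 0) = 0, max(-21.8, 0) = 0, max(25.16, 0) = 25.16
Node uu (S = 236.9): continuation = e^(−0.02)·[0.3404·0.0000 + 0.6596·0.0000] = 0.0000; exercise value = 0.0000 ≤ continuation, so V_uu = 0.0000
Node ud (S = 149.2): continuation = e^(−0.02)·[0.3404·0.0000 + 0.6596·0.0000] = 0.0000; exercise value = 0.0000 ≤ continuation, so V_ud = 0.0000
Node dd (S = 93.92): continuation = e^(−0.02)·[0.3404·0.0000 + 0.6596·25.1638] = 16.2693; exercise value = 11.0750 ≤ continuation, so V_dd = 16.2693
Node u (S = 175.5): continuation = e^(−0.02)·[0.3404·0.0000 + 0.6596·0.0000] = 0.0000; exercise value = 0.0000 ≤ continuation, so V_u = 0.0000
Node d (S = 110.5): continuation = e^(−0.02)·[0.3404·0.0000 + 0.6596·16.2693] = 10.5187; exercise value = 0.0000 ≤ continuation, so V_d = 10.5187
Node 0 (S = 130): continuation = e^(−0.02)·[0.3404·0.0000 + 0.6596·10.5187] = 6.8007; exercise value = 0.0000 ≤ continuation, so V_0 = 6.8007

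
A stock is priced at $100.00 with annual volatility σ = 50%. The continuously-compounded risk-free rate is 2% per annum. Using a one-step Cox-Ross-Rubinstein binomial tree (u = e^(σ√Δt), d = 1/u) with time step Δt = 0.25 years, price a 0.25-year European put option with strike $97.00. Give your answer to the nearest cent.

CRR parameters: u = e^(σ√Δt) = e^(0.5·√0.25) = 1.2840, d = 1/u = 0.7788
Per-period rate: rΔt = 0.02·0.25 = 0.005, so R = e^0.005 = 1.0050
Risk-neutral probability p = (e^0.005 − 0.7788)/(1.2840 − 0.7788) = 0.2262/0.5052 = 0.4477
Terminal stock prices: S_u = 128.4, S_d = 77.88
Terminal payoffs (K − S): max(-31.4, 0) = 0, max(19.12, 0) = 19.12
Node 0 (S = 100): V_0 = e^(−0.005)·[0.4477·0.0000 + 0.5523·19.1199] = 10.5064

$10.51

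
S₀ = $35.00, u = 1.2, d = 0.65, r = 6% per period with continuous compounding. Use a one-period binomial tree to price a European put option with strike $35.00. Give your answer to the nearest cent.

$2.90

Risk-neutral probability p = (e^0.06 − 0.65)/(1.2 − 0.65) = 0.4118/0.5500 = 0.7488
Terminal stock prices: S_u = 42, S_d = 22.75
Terminal payoffs (K − S): max(-7, 0) = 0, max(12.25, 0) = 12.25
Node 0 (S = 35): V_0 = e^(−0.06)·[0.7488·0.0000 + 0.2512·12.2500] = 2.8981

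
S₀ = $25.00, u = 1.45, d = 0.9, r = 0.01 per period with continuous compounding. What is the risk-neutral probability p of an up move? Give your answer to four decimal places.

Risk-neutral probability p = (e^0.01 − 0.9)/(1.45 − 0.9) = 0.1101/0.5500 = 0.2001

p = 0.2001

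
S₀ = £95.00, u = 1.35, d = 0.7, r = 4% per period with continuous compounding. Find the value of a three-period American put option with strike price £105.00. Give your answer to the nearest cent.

£22.03

Risk-neutral probability p = (e^0.04 − 0.7)/(1.35 − 0.7) = 0.3408/0.6500 = 0.5243
Terminal stock prices: S_uuu = 233.7, S_uud = 121.2, S_udd = 62.84, S_ddd = 32.58
Terminal payoffs (K − S): max(-128.7, 0) = 0, max(-16.2, 0) = 0, max(42.16, 0) = 42.16, max(72.42, 0) = 72.42
Node uu (S = 173.1): continuation = e^(−0.04)·[0.5243·0.0000 + 0.4757·0.0000] = 0.0000; exercise value = 0.0000 ≤ continuation, so V_uu = 0.0000
Node ud (S = 89.77): continuation = e^(−0.04)·[0.5243·0.0000 + 0.4757·42.1575] = 19.2670; exercise value = 15.2250 ≤ continuation, so V_ud = 19.2670
Node dd (S = 46.55): continuation = e^(−0.04)·[0.5243·42.1575 + 0.4757·72.4150] = 54.3329; exercise value = 58.4500 > continuation, so V_dd = 58.4500 (exercise)
Node u (S = 128.2): continuation = e^(−0.04)·[0.5243·0.0000 + 0.4757·19.2670] = 8.8055; exercise value = 0.0000 ≤ continuation, so V_u = 8.8055
Node d (S = 66.5): continuation = e^(−0.04)·[0.5243·19.2670 + 0.4757·58.4500] = 36.4191; exercise value = 38.5000 > continuation, so V_d = 38.5000 (exercise)
Node 0 (S = 95): continuation = e^(−0.04)·[0.5243·8.8055 + 0.4757·38.5000] = 22.0313; exercise value = 10.0000 ≤ continuation, so V_0 = 22.0313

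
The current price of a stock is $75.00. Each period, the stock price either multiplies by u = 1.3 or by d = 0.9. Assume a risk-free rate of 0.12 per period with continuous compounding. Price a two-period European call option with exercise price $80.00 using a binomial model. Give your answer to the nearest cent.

$14.89

Risk-neutral probability p = (e^0.12 − 0.9)/(1.3 − 0.9) = 0.2275/0.4000 = 0.5687
Terminal stock prices: S_uu = 126.8, S_ud = 87.75, S_dd = 60.75
Terminal payoffs (S − K): max(46.75, 0) = 46.75, max(7.75, 0) = 7.75, max(-19.25, 0) = 0
Node u (S = 97.5): V_u = e^(−0.12)·[0.5687·46.7500 + 0.4313·7.7500] = 26.5464
Node d (S = 67.5): V_d = e^(−0.12)·[0.5687·7.7500 + 0.4313·0.0000] = 3.9093
Node 0 (S = 75): V_0 = e^(−0.12)·[0.5687·26.5464 + 0.4313·3.9093] = 14.8860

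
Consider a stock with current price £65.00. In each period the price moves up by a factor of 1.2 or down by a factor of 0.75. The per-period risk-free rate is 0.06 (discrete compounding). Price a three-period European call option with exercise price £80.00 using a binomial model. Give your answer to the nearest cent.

Risk-neutral probability p = (1 + 0.06 − 0.75)/(1.2 − 0.75) = 0.3100/0.4500 = 0.6889
Terminal stock prices: S_uuu = 112.3, S_uud = 70.2, S_udd = 43.88, S_ddd = 27.42
Terminal payoffs (S − K): max(32.32, 0) = 32.32, max(-9.8, 0) = 0, max(-36.12, 0) = 0, max(-52.58, 0) = 0
Node uu (S = 93.6): V_uu = 1/1.06·[0.6889·32.3200 + 0.3111·0.0000] = 21.0046
Node ud (S = 58.5): V_ud = 1/1.06·[0.6889·0.0000 + 0.3111·0.0000] = 0.0000
Node dd (S = 36.56): V_dd = 1/1.06·[0.6889·0.0000 + 0.3111·0.0000] = 0.0000
Node u (S = 78): V_u = 1/1.06·[0.6889·21.0046 + 0.3111·0.0000] = 13.6508
Node d (S = 48.75): V_d = 1/1.06·[0.6889·0.0000 + 0.3111·0.0000] = 0.0000
Node 0 (S = 65): V_0 = 1/1.06·[0.6889·13.6508 + 0.3111·0.0000] = 8.8716

£8.87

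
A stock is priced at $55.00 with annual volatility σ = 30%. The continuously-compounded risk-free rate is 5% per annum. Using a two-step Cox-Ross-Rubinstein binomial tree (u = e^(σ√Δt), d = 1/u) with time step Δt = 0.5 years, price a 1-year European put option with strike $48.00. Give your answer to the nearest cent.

$2.78

CRR parameters: u = e^(σ√Δt) = e^(0.3·√0.5) = 1.2363, d = 1/u = 0.8089
Per-period rate: rΔt = 0.05·0.5 = 0.025, so R = e^0.025 = 1.0253
Risk-neutral probability p = (e^0.025 − 0.8089)/(1.2363 − 0.8089) = 0.2165/0.4275 = 0.5064
Terminal stock prices: S_uu = 84.07, S_ud = 55, S_dd = 35.98
Terminal payoffs (K − S): max(-36.07, 0) = 0, max(-7, 0) = 0, max(12.02, 0) = 12.02
Node u (S = 68): V_u = e^(−0.025)·[0.5064·0.0000 + 0.4936·0.0000] = 0.0000
Node d (S = 44.49): V_d = e^(−0.025)·[0.5064·0.0000 + 0.4936·12.0162] = 5.7849
Node 0 (S = 55): V_0 = e^(−0.025)·[0.5064·0.0000 + 0.4936·5.7849] = 2.7850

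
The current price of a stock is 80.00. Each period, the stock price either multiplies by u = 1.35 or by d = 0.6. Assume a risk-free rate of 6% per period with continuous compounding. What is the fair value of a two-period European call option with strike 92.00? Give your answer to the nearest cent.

Risk-neutral probability p = (e^0.06 − 0.6)/(1.35 − 0.6) = 0.4618/0.7500 = 0.6158
Terminal stock prices: S_uu = 145.8, S_ud = 64.8, S_dd = 28.8
Terminal payoffs (S − K): max(53.8, 0) = 53.8, max(-27.2, 0) = 0, max(-63.2, 0) = 0
Node u (S = 108): V_u = e^(−0.06)·[0.6158·53.8000 + 0.3842·0.0000] = 31.1998
Node d (S = 48): V_d = e^(−0.06)·[0.6158·0.0000 + 0.3842·0.0000] = 0.0000
Node 0 (S = 80): V_0 = e^(−0.06)·[0.6158·31.1998 + 0.3842·0.0000] = 18.0934

18.09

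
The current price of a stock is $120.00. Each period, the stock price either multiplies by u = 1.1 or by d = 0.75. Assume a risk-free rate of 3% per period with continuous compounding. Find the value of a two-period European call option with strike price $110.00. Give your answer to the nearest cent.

Risk-neutral probability p = (e^0.03 − 0.75)/(1.1 − 0.75) = 0.2805/0.3500 = 0.8013
Terminal stock prices: S_uu = 145.2, S_ud = 99, S_dd = 67.5
Terminal payoffs (S − K): max(35.2, 0) = 35.2, max(-11, 0) = 0, max(-42.5, 0) = 0
Node u (S = 132): V_u = e^(−0.03)·[0.8013·35.2000 + 0.1987·0.0000] = 27.3721
Node d (S = 90): V_d = e^(−0.03)·[0.8013·0.0000 + 0.1987·0.0000] = 0.0000
Node 0 (S = 120): V_0 = e^(−0.03)·[0.8013·27.3721 + 0.1987·0.0000] = 21.2850

$21.29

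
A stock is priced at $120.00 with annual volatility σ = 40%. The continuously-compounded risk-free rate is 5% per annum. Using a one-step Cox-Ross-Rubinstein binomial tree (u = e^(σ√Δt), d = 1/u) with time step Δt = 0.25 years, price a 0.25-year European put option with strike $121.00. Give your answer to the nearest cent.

$11.65

CRR parameters: u = e^(σ√Δt) = e^(0.4·√0.25) = 1.2214, d = 1/u = 0.8187
Per-period rate: rΔt = 0.05·0.25 = 0.0125, so R = e^0.0125 = 1.0126
Risk-neutral probability p = (e^0.0125 − 0.8187)/(1.2214 − 0.8187) = 0.1938/0.4027 = 0.4814
Terminal stock prices: S_u = 146.6, S_d = 98.25
Terminal payoffs (K − S): max(-25.57, 0) = 0, max(22.75, 0) = 22.75
Node 0 (S = 120): V_0 = e^(−0.0125)·[0.4814·0.0000 + 0.5186·22.7523] = 11.6527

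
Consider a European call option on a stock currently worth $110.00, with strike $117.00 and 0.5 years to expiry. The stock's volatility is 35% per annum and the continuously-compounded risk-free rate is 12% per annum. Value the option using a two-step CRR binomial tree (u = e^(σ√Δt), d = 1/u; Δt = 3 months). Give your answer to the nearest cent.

CRR parameters: u = e^(σ√Δt) = e^(0.35·√0.25) = 1.1912, d = 1/u = 0.8395
Per-period rate: rΔt = 0.12·0.25 = 0.03, so R = e^0.03 = 1.0305
Risk-neutral probability p = (e^0.03 − 0.8395)/(1.1912 − 0.8395) = 0.1910/0.3518 = 0.5429
Terminal stock prices: S_uu = 156.1, S_ud = 110, S_dd = 77.52
Terminal payoffs (S − K): max(39.1, 0) = 39.1, max(-7, 0) = 0, max(-39.48, 0) = 0
Node u (S = 131): V_u = e^(−0.03)·[0.5429·39.0974 + 0.4571·0.0000] = 20.5999
Node d (S = 92.34): V_d = e^(−0.03)·[0.5429·0.0000 + 0.4571·0.0000] = 0.0000
Node 0 (S = 110): V_0 = e^(−0.03)·[0.5429·20.5999 + 0.4571·0.0000] = 10.8538

$10.85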